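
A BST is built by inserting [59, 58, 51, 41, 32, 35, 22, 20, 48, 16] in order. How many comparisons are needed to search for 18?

Search path for 18: 59 -> 58 -> 51 -> 41 -> 32 -> 22 -> 20 -> 16
Found: False
Comparisons: 8


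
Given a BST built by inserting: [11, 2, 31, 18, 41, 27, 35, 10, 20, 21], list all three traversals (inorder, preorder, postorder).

Tree insertion order: [11, 2, 31, 18, 41, 27, 35, 10, 20, 21]
Tree (level-order array): [11, 2, 31, None, 10, 18, 41, None, None, None, 27, 35, None, 20, None, None, None, None, 21]
Inorder (L, root, R): [2, 10, 11, 18, 20, 21, 27, 31, 35, 41]
Preorder (root, L, R): [11, 2, 10, 31, 18, 27, 20, 21, 41, 35]
Postorder (L, R, root): [10, 2, 21, 20, 27, 18, 35, 41, 31, 11]


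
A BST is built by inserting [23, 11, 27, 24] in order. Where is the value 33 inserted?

Starting tree (level order): [23, 11, 27, None, None, 24]
Insertion path: 23 -> 27
Result: insert 33 as right child of 27
Final tree (level order): [23, 11, 27, None, None, 24, 33]


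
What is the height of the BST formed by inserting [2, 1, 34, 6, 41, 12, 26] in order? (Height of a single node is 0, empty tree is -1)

Insertion order: [2, 1, 34, 6, 41, 12, 26]
Tree (level-order array): [2, 1, 34, None, None, 6, 41, None, 12, None, None, None, 26]
Compute height bottom-up (empty subtree = -1):
  height(1) = 1 + max(-1, -1) = 0
  height(26) = 1 + max(-1, -1) = 0
  height(12) = 1 + max(-1, 0) = 1
  height(6) = 1 + max(-1, 1) = 2
  height(41) = 1 + max(-1, -1) = 0
  height(34) = 1 + max(2, 0) = 3
  height(2) = 1 + max(0, 3) = 4
Height = 4


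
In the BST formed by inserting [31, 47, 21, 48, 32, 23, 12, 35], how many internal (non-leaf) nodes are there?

Tree built from: [31, 47, 21, 48, 32, 23, 12, 35]
Tree (level-order array): [31, 21, 47, 12, 23, 32, 48, None, None, None, None, None, 35]
Rule: An internal node has at least one child.
Per-node child counts:
  node 31: 2 child(ren)
  node 21: 2 child(ren)
  node 12: 0 child(ren)
  node 23: 0 child(ren)
  node 47: 2 child(ren)
  node 32: 1 child(ren)
  node 35: 0 child(ren)
  node 48: 0 child(ren)
Matching nodes: [31, 21, 47, 32]
Count of internal (non-leaf) nodes: 4


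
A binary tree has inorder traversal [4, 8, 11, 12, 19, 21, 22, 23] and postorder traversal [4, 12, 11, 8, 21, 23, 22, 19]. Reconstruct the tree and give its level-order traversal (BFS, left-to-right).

Inorder:   [4, 8, 11, 12, 19, 21, 22, 23]
Postorder: [4, 12, 11, 8, 21, 23, 22, 19]
Algorithm: postorder visits root last, so walk postorder right-to-left;
each value is the root of the current inorder slice — split it at that
value, recurse on the right subtree first, then the left.
Recursive splits:
  root=19; inorder splits into left=[4, 8, 11, 12], right=[21, 22, 23]
  root=22; inorder splits into left=[21], right=[23]
  root=23; inorder splits into left=[], right=[]
  root=21; inorder splits into left=[], right=[]
  root=8; inorder splits into left=[4], right=[11, 12]
  root=11; inorder splits into left=[], right=[12]
  root=12; inorder splits into left=[], right=[]
  root=4; inorder splits into left=[], right=[]
Reconstructed level-order: [19, 8, 22, 4, 11, 21, 23, 12]


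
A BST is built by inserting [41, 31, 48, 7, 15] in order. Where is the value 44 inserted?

Starting tree (level order): [41, 31, 48, 7, None, None, None, None, 15]
Insertion path: 41 -> 48
Result: insert 44 as left child of 48
Final tree (level order): [41, 31, 48, 7, None, 44, None, None, 15]


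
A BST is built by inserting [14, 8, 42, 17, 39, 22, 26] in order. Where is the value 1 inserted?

Starting tree (level order): [14, 8, 42, None, None, 17, None, None, 39, 22, None, None, 26]
Insertion path: 14 -> 8
Result: insert 1 as left child of 8
Final tree (level order): [14, 8, 42, 1, None, 17, None, None, None, None, 39, 22, None, None, 26]


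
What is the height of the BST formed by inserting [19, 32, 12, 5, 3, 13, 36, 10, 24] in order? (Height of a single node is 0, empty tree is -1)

Insertion order: [19, 32, 12, 5, 3, 13, 36, 10, 24]
Tree (level-order array): [19, 12, 32, 5, 13, 24, 36, 3, 10]
Compute height bottom-up (empty subtree = -1):
  height(3) = 1 + max(-1, -1) = 0
  height(10) = 1 + max(-1, -1) = 0
  height(5) = 1 + max(0, 0) = 1
  height(13) = 1 + max(-1, -1) = 0
  height(12) = 1 + max(1, 0) = 2
  height(24) = 1 + max(-1, -1) = 0
  height(36) = 1 + max(-1, -1) = 0
  height(32) = 1 + max(0, 0) = 1
  height(19) = 1 + max(2, 1) = 3
Height = 3


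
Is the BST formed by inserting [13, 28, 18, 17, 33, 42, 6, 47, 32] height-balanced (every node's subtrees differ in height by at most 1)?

Tree (level-order array): [13, 6, 28, None, None, 18, 33, 17, None, 32, 42, None, None, None, None, None, 47]
Definition: a tree is height-balanced if, at every node, |h(left) - h(right)| <= 1 (empty subtree has height -1).
Bottom-up per-node check:
  node 6: h_left=-1, h_right=-1, diff=0 [OK], height=0
  node 17: h_left=-1, h_right=-1, diff=0 [OK], height=0
  node 18: h_left=0, h_right=-1, diff=1 [OK], height=1
  node 32: h_left=-1, h_right=-1, diff=0 [OK], height=0
  node 47: h_left=-1, h_right=-1, diff=0 [OK], height=0
  node 42: h_left=-1, h_right=0, diff=1 [OK], height=1
  node 33: h_left=0, h_right=1, diff=1 [OK], height=2
  node 28: h_left=1, h_right=2, diff=1 [OK], height=3
  node 13: h_left=0, h_right=3, diff=3 [FAIL (|0-3|=3 > 1)], height=4
Node 13 violates the condition: |0 - 3| = 3 > 1.
Result: Not balanced


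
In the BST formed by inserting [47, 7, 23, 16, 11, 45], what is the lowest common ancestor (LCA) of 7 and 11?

Tree insertion order: [47, 7, 23, 16, 11, 45]
Tree (level-order array): [47, 7, None, None, 23, 16, 45, 11]
In a BST, the LCA of p=7, q=11 is the first node v on the
root-to-leaf path with p <= v <= q (go left if both < v, right if both > v).
Walk from root:
  at 47: both 7 and 11 < 47, go left
  at 7: 7 <= 7 <= 11, this is the LCA
LCA = 7


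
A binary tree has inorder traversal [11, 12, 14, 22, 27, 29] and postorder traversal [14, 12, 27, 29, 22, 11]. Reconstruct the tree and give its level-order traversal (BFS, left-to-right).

Inorder:   [11, 12, 14, 22, 27, 29]
Postorder: [14, 12, 27, 29, 22, 11]
Algorithm: postorder visits root last, so walk postorder right-to-left;
each value is the root of the current inorder slice — split it at that
value, recurse on the right subtree first, then the left.
Recursive splits:
  root=11; inorder splits into left=[], right=[12, 14, 22, 27, 29]
  root=22; inorder splits into left=[12, 14], right=[27, 29]
  root=29; inorder splits into left=[27], right=[]
  root=27; inorder splits into left=[], right=[]
  root=12; inorder splits into left=[], right=[14]
  root=14; inorder splits into left=[], right=[]
Reconstructed level-order: [11, 22, 12, 29, 14, 27]


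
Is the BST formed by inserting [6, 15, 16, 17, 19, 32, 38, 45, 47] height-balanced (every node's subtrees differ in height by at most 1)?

Tree (level-order array): [6, None, 15, None, 16, None, 17, None, 19, None, 32, None, 38, None, 45, None, 47]
Definition: a tree is height-balanced if, at every node, |h(left) - h(right)| <= 1 (empty subtree has height -1).
Bottom-up per-node check:
  node 47: h_left=-1, h_right=-1, diff=0 [OK], height=0
  node 45: h_left=-1, h_right=0, diff=1 [OK], height=1
  node 38: h_left=-1, h_right=1, diff=2 [FAIL (|-1-1|=2 > 1)], height=2
  node 32: h_left=-1, h_right=2, diff=3 [FAIL (|-1-2|=3 > 1)], height=3
  node 19: h_left=-1, h_right=3, diff=4 [FAIL (|-1-3|=4 > 1)], height=4
  node 17: h_left=-1, h_right=4, diff=5 [FAIL (|-1-4|=5 > 1)], height=5
  node 16: h_left=-1, h_right=5, diff=6 [FAIL (|-1-5|=6 > 1)], height=6
  node 15: h_left=-1, h_right=6, diff=7 [FAIL (|-1-6|=7 > 1)], height=7
  node 6: h_left=-1, h_right=7, diff=8 [FAIL (|-1-7|=8 > 1)], height=8
Node 38 violates the condition: |-1 - 1| = 2 > 1.
Result: Not balanced


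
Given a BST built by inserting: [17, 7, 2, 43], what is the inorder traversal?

Tree insertion order: [17, 7, 2, 43]
Tree (level-order array): [17, 7, 43, 2]
Inorder traversal: [2, 7, 17, 43]


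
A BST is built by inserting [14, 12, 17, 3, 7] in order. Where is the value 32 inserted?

Starting tree (level order): [14, 12, 17, 3, None, None, None, None, 7]
Insertion path: 14 -> 17
Result: insert 32 as right child of 17
Final tree (level order): [14, 12, 17, 3, None, None, 32, None, 7]


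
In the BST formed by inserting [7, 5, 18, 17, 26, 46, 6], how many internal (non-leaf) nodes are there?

Tree built from: [7, 5, 18, 17, 26, 46, 6]
Tree (level-order array): [7, 5, 18, None, 6, 17, 26, None, None, None, None, None, 46]
Rule: An internal node has at least one child.
Per-node child counts:
  node 7: 2 child(ren)
  node 5: 1 child(ren)
  node 6: 0 child(ren)
  node 18: 2 child(ren)
  node 17: 0 child(ren)
  node 26: 1 child(ren)
  node 46: 0 child(ren)
Matching nodes: [7, 5, 18, 26]
Count of internal (non-leaf) nodes: 4


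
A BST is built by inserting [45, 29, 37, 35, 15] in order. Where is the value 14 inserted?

Starting tree (level order): [45, 29, None, 15, 37, None, None, 35]
Insertion path: 45 -> 29 -> 15
Result: insert 14 as left child of 15
Final tree (level order): [45, 29, None, 15, 37, 14, None, 35]


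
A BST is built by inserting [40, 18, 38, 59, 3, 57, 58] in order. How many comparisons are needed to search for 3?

Search path for 3: 40 -> 18 -> 3
Found: True
Comparisons: 3


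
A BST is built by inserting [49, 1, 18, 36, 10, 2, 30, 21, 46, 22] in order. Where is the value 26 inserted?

Starting tree (level order): [49, 1, None, None, 18, 10, 36, 2, None, 30, 46, None, None, 21, None, None, None, None, 22]
Insertion path: 49 -> 1 -> 18 -> 36 -> 30 -> 21 -> 22
Result: insert 26 as right child of 22
Final tree (level order): [49, 1, None, None, 18, 10, 36, 2, None, 30, 46, None, None, 21, None, None, None, None, 22, None, 26]


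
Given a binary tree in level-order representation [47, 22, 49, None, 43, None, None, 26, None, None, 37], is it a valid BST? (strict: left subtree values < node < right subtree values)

Level-order array: [47, 22, 49, None, 43, None, None, 26, None, None, 37]
Validate using subtree bounds (lo, hi): at each node, require lo < value < hi,
then recurse left with hi=value and right with lo=value.
Preorder trace (stopping at first violation):
  at node 47 with bounds (-inf, +inf): OK
  at node 22 with bounds (-inf, 47): OK
  at node 43 with bounds (22, 47): OK
  at node 26 with bounds (22, 43): OK
  at node 37 with bounds (26, 43): OK
  at node 49 with bounds (47, +inf): OK
No violation found at any node.
Result: Valid BST


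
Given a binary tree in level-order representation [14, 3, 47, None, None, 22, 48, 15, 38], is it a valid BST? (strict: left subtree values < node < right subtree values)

Level-order array: [14, 3, 47, None, None, 22, 48, 15, 38]
Validate using subtree bounds (lo, hi): at each node, require lo < value < hi,
then recurse left with hi=value and right with lo=value.
Preorder trace (stopping at first violation):
  at node 14 with bounds (-inf, +inf): OK
  at node 3 with bounds (-inf, 14): OK
  at node 47 with bounds (14, +inf): OK
  at node 22 with bounds (14, 47): OK
  at node 15 with bounds (14, 22): OK
  at node 38 with bounds (22, 47): OK
  at node 48 with bounds (47, +inf): OK
No violation found at any node.
Result: Valid BST


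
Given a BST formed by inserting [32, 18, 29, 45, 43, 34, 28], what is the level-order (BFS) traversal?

Tree insertion order: [32, 18, 29, 45, 43, 34, 28]
Tree (level-order array): [32, 18, 45, None, 29, 43, None, 28, None, 34]
BFS from the root, enqueuing left then right child of each popped node:
  queue [32] -> pop 32, enqueue [18, 45], visited so far: [32]
  queue [18, 45] -> pop 18, enqueue [29], visited so far: [32, 18]
  queue [45, 29] -> pop 45, enqueue [43], visited so far: [32, 18, 45]
  queue [29, 43] -> pop 29, enqueue [28], visited so far: [32, 18, 45, 29]
  queue [43, 28] -> pop 43, enqueue [34], visited so far: [32, 18, 45, 29, 43]
  queue [28, 34] -> pop 28, enqueue [none], visited so far: [32, 18, 45, 29, 43, 28]
  queue [34] -> pop 34, enqueue [none], visited so far: [32, 18, 45, 29, 43, 28, 34]
Result: [32, 18, 45, 29, 43, 28, 34]


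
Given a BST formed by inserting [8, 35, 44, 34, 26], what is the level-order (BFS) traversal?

Tree insertion order: [8, 35, 44, 34, 26]
Tree (level-order array): [8, None, 35, 34, 44, 26]
BFS from the root, enqueuing left then right child of each popped node:
  queue [8] -> pop 8, enqueue [35], visited so far: [8]
  queue [35] -> pop 35, enqueue [34, 44], visited so far: [8, 35]
  queue [34, 44] -> pop 34, enqueue [26], visited so far: [8, 35, 34]
  queue [44, 26] -> pop 44, enqueue [none], visited so far: [8, 35, 34, 44]
  queue [26] -> pop 26, enqueue [none], visited so far: [8, 35, 34, 44, 26]
Result: [8, 35, 34, 44, 26]


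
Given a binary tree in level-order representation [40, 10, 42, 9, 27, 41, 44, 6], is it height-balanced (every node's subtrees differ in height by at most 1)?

Tree (level-order array): [40, 10, 42, 9, 27, 41, 44, 6]
Definition: a tree is height-balanced if, at every node, |h(left) - h(right)| <= 1 (empty subtree has height -1).
Bottom-up per-node check:
  node 6: h_left=-1, h_right=-1, diff=0 [OK], height=0
  node 9: h_left=0, h_right=-1, diff=1 [OK], height=1
  node 27: h_left=-1, h_right=-1, diff=0 [OK], height=0
  node 10: h_left=1, h_right=0, diff=1 [OK], height=2
  node 41: h_left=-1, h_right=-1, diff=0 [OK], height=0
  node 44: h_left=-1, h_right=-1, diff=0 [OK], height=0
  node 42: h_left=0, h_right=0, diff=0 [OK], height=1
  node 40: h_left=2, h_right=1, diff=1 [OK], height=3
All nodes satisfy the balance condition.
Result: Balanced


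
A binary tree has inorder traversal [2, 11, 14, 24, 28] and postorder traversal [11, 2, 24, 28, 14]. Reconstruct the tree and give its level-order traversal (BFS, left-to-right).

Inorder:   [2, 11, 14, 24, 28]
Postorder: [11, 2, 24, 28, 14]
Algorithm: postorder visits root last, so walk postorder right-to-left;
each value is the root of the current inorder slice — split it at that
value, recurse on the right subtree first, then the left.
Recursive splits:
  root=14; inorder splits into left=[2, 11], right=[24, 28]
  root=28; inorder splits into left=[24], right=[]
  root=24; inorder splits into left=[], right=[]
  root=2; inorder splits into left=[], right=[11]
  root=11; inorder splits into left=[], right=[]
Reconstructed level-order: [14, 2, 28, 11, 24]


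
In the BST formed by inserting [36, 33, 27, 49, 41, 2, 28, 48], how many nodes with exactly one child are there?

Tree built from: [36, 33, 27, 49, 41, 2, 28, 48]
Tree (level-order array): [36, 33, 49, 27, None, 41, None, 2, 28, None, 48]
Rule: These are nodes with exactly 1 non-null child.
Per-node child counts:
  node 36: 2 child(ren)
  node 33: 1 child(ren)
  node 27: 2 child(ren)
  node 2: 0 child(ren)
  node 28: 0 child(ren)
  node 49: 1 child(ren)
  node 41: 1 child(ren)
  node 48: 0 child(ren)
Matching nodes: [33, 49, 41]
Count of nodes with exactly one child: 3


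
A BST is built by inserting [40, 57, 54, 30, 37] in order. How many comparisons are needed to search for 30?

Search path for 30: 40 -> 30
Found: True
Comparisons: 2


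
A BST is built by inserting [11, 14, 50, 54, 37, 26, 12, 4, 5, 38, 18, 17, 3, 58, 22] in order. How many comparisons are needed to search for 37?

Search path for 37: 11 -> 14 -> 50 -> 37
Found: True
Comparisons: 4


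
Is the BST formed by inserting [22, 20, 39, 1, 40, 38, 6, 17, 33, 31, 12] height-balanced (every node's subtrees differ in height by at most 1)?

Tree (level-order array): [22, 20, 39, 1, None, 38, 40, None, 6, 33, None, None, None, None, 17, 31, None, 12]
Definition: a tree is height-balanced if, at every node, |h(left) - h(right)| <= 1 (empty subtree has height -1).
Bottom-up per-node check:
  node 12: h_left=-1, h_right=-1, diff=0 [OK], height=0
  node 17: h_left=0, h_right=-1, diff=1 [OK], height=1
  node 6: h_left=-1, h_right=1, diff=2 [FAIL (|-1-1|=2 > 1)], height=2
  node 1: h_left=-1, h_right=2, diff=3 [FAIL (|-1-2|=3 > 1)], height=3
  node 20: h_left=3, h_right=-1, diff=4 [FAIL (|3--1|=4 > 1)], height=4
  node 31: h_left=-1, h_right=-1, diff=0 [OK], height=0
  node 33: h_left=0, h_right=-1, diff=1 [OK], height=1
  node 38: h_left=1, h_right=-1, diff=2 [FAIL (|1--1|=2 > 1)], height=2
  node 40: h_left=-1, h_right=-1, diff=0 [OK], height=0
  node 39: h_left=2, h_right=0, diff=2 [FAIL (|2-0|=2 > 1)], height=3
  node 22: h_left=4, h_right=3, diff=1 [OK], height=5
Node 6 violates the condition: |-1 - 1| = 2 > 1.
Result: Not balanced


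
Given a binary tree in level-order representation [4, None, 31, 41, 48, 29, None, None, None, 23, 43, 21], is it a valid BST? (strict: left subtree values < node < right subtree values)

Level-order array: [4, None, 31, 41, 48, 29, None, None, None, 23, 43, 21]
Validate using subtree bounds (lo, hi): at each node, require lo < value < hi,
then recurse left with hi=value and right with lo=value.
Preorder trace (stopping at first violation):
  at node 4 with bounds (-inf, +inf): OK
  at node 31 with bounds (4, +inf): OK
  at node 41 with bounds (4, 31): VIOLATION
Node 41 violates its bound: not (4 < 41 < 31).
Result: Not a valid BST


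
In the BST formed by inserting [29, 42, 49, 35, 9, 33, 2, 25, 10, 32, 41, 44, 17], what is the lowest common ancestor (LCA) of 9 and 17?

Tree insertion order: [29, 42, 49, 35, 9, 33, 2, 25, 10, 32, 41, 44, 17]
Tree (level-order array): [29, 9, 42, 2, 25, 35, 49, None, None, 10, None, 33, 41, 44, None, None, 17, 32]
In a BST, the LCA of p=9, q=17 is the first node v on the
root-to-leaf path with p <= v <= q (go left if both < v, right if both > v).
Walk from root:
  at 29: both 9 and 17 < 29, go left
  at 9: 9 <= 9 <= 17, this is the LCA
LCA = 9


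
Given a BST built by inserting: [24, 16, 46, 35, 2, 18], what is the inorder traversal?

Tree insertion order: [24, 16, 46, 35, 2, 18]
Tree (level-order array): [24, 16, 46, 2, 18, 35]
Inorder traversal: [2, 16, 18, 24, 35, 46]


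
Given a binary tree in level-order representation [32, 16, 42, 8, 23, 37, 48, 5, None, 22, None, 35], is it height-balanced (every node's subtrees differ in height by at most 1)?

Tree (level-order array): [32, 16, 42, 8, 23, 37, 48, 5, None, 22, None, 35]
Definition: a tree is height-balanced if, at every node, |h(left) - h(right)| <= 1 (empty subtree has height -1).
Bottom-up per-node check:
  node 5: h_left=-1, h_right=-1, diff=0 [OK], height=0
  node 8: h_left=0, h_right=-1, diff=1 [OK], height=1
  node 22: h_left=-1, h_right=-1, diff=0 [OK], height=0
  node 23: h_left=0, h_right=-1, diff=1 [OK], height=1
  node 16: h_left=1, h_right=1, diff=0 [OK], height=2
  node 35: h_left=-1, h_right=-1, diff=0 [OK], height=0
  node 37: h_left=0, h_right=-1, diff=1 [OK], height=1
  node 48: h_left=-1, h_right=-1, diff=0 [OK], height=0
  node 42: h_left=1, h_right=0, diff=1 [OK], height=2
  node 32: h_left=2, h_right=2, diff=0 [OK], height=3
All nodes satisfy the balance condition.
Result: Balanced


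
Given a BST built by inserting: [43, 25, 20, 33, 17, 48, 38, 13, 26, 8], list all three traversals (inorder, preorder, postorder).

Tree insertion order: [43, 25, 20, 33, 17, 48, 38, 13, 26, 8]
Tree (level-order array): [43, 25, 48, 20, 33, None, None, 17, None, 26, 38, 13, None, None, None, None, None, 8]
Inorder (L, root, R): [8, 13, 17, 20, 25, 26, 33, 38, 43, 48]
Preorder (root, L, R): [43, 25, 20, 17, 13, 8, 33, 26, 38, 48]
Postorder (L, R, root): [8, 13, 17, 20, 26, 38, 33, 25, 48, 43]


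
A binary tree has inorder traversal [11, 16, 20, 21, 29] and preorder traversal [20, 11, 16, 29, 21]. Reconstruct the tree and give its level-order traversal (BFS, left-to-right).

Inorder:  [11, 16, 20, 21, 29]
Preorder: [20, 11, 16, 29, 21]
Algorithm: preorder visits root first, so consume preorder in order;
for each root, split the current inorder slice at that value into
left-subtree inorder and right-subtree inorder, then recurse.
Recursive splits:
  root=20; inorder splits into left=[11, 16], right=[21, 29]
  root=11; inorder splits into left=[], right=[16]
  root=16; inorder splits into left=[], right=[]
  root=29; inorder splits into left=[21], right=[]
  root=21; inorder splits into left=[], right=[]
Reconstructed level-order: [20, 11, 29, 16, 21]


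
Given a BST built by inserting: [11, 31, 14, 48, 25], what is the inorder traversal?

Tree insertion order: [11, 31, 14, 48, 25]
Tree (level-order array): [11, None, 31, 14, 48, None, 25]
Inorder traversal: [11, 14, 25, 31, 48]


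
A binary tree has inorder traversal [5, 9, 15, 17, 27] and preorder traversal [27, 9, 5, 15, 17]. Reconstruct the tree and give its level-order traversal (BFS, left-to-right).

Inorder:  [5, 9, 15, 17, 27]
Preorder: [27, 9, 5, 15, 17]
Algorithm: preorder visits root first, so consume preorder in order;
for each root, split the current inorder slice at that value into
left-subtree inorder and right-subtree inorder, then recurse.
Recursive splits:
  root=27; inorder splits into left=[5, 9, 15, 17], right=[]
  root=9; inorder splits into left=[5], right=[15, 17]
  root=5; inorder splits into left=[], right=[]
  root=15; inorder splits into left=[], right=[17]
  root=17; inorder splits into left=[], right=[]
Reconstructed level-order: [27, 9, 5, 15, 17]


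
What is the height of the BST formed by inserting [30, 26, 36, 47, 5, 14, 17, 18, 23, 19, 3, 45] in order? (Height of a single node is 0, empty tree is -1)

Insertion order: [30, 26, 36, 47, 5, 14, 17, 18, 23, 19, 3, 45]
Tree (level-order array): [30, 26, 36, 5, None, None, 47, 3, 14, 45, None, None, None, None, 17, None, None, None, 18, None, 23, 19]
Compute height bottom-up (empty subtree = -1):
  height(3) = 1 + max(-1, -1) = 0
  height(19) = 1 + max(-1, -1) = 0
  height(23) = 1 + max(0, -1) = 1
  height(18) = 1 + max(-1, 1) = 2
  height(17) = 1 + max(-1, 2) = 3
  height(14) = 1 + max(-1, 3) = 4
  height(5) = 1 + max(0, 4) = 5
  height(26) = 1 + max(5, -1) = 6
  height(45) = 1 + max(-1, -1) = 0
  height(47) = 1 + max(0, -1) = 1
  height(36) = 1 + max(-1, 1) = 2
  height(30) = 1 + max(6, 2) = 7
Height = 7


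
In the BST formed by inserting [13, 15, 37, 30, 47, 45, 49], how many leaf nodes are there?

Tree built from: [13, 15, 37, 30, 47, 45, 49]
Tree (level-order array): [13, None, 15, None, 37, 30, 47, None, None, 45, 49]
Rule: A leaf has 0 children.
Per-node child counts:
  node 13: 1 child(ren)
  node 15: 1 child(ren)
  node 37: 2 child(ren)
  node 30: 0 child(ren)
  node 47: 2 child(ren)
  node 45: 0 child(ren)
  node 49: 0 child(ren)
Matching nodes: [30, 45, 49]
Count of leaf nodes: 3


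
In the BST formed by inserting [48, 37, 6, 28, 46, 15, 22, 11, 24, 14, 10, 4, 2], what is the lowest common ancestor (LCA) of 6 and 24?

Tree insertion order: [48, 37, 6, 28, 46, 15, 22, 11, 24, 14, 10, 4, 2]
Tree (level-order array): [48, 37, None, 6, 46, 4, 28, None, None, 2, None, 15, None, None, None, 11, 22, 10, 14, None, 24]
In a BST, the LCA of p=6, q=24 is the first node v on the
root-to-leaf path with p <= v <= q (go left if both < v, right if both > v).
Walk from root:
  at 48: both 6 and 24 < 48, go left
  at 37: both 6 and 24 < 37, go left
  at 6: 6 <= 6 <= 24, this is the LCA
LCA = 6


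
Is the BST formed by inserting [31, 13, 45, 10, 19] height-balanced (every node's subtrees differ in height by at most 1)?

Tree (level-order array): [31, 13, 45, 10, 19]
Definition: a tree is height-balanced if, at every node, |h(left) - h(right)| <= 1 (empty subtree has height -1).
Bottom-up per-node check:
  node 10: h_left=-1, h_right=-1, diff=0 [OK], height=0
  node 19: h_left=-1, h_right=-1, diff=0 [OK], height=0
  node 13: h_left=0, h_right=0, diff=0 [OK], height=1
  node 45: h_left=-1, h_right=-1, diff=0 [OK], height=0
  node 31: h_left=1, h_right=0, diff=1 [OK], height=2
All nodes satisfy the balance condition.
Result: Balanced


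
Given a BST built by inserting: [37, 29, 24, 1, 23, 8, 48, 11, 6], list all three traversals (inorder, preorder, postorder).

Tree insertion order: [37, 29, 24, 1, 23, 8, 48, 11, 6]
Tree (level-order array): [37, 29, 48, 24, None, None, None, 1, None, None, 23, 8, None, 6, 11]
Inorder (L, root, R): [1, 6, 8, 11, 23, 24, 29, 37, 48]
Preorder (root, L, R): [37, 29, 24, 1, 23, 8, 6, 11, 48]
Postorder (L, R, root): [6, 11, 8, 23, 1, 24, 29, 48, 37]


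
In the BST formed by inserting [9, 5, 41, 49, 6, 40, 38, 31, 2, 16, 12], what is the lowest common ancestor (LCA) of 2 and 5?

Tree insertion order: [9, 5, 41, 49, 6, 40, 38, 31, 2, 16, 12]
Tree (level-order array): [9, 5, 41, 2, 6, 40, 49, None, None, None, None, 38, None, None, None, 31, None, 16, None, 12]
In a BST, the LCA of p=2, q=5 is the first node v on the
root-to-leaf path with p <= v <= q (go left if both < v, right if both > v).
Walk from root:
  at 9: both 2 and 5 < 9, go left
  at 5: 2 <= 5 <= 5, this is the LCA
LCA = 5


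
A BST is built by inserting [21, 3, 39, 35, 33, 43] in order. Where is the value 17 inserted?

Starting tree (level order): [21, 3, 39, None, None, 35, 43, 33]
Insertion path: 21 -> 3
Result: insert 17 as right child of 3
Final tree (level order): [21, 3, 39, None, 17, 35, 43, None, None, 33]


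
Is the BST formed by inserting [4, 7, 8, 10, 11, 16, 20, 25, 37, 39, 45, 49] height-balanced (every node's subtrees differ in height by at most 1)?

Tree (level-order array): [4, None, 7, None, 8, None, 10, None, 11, None, 16, None, 20, None, 25, None, 37, None, 39, None, 45, None, 49]
Definition: a tree is height-balanced if, at every node, |h(left) - h(right)| <= 1 (empty subtree has height -1).
Bottom-up per-node check:
  node 49: h_left=-1, h_right=-1, diff=0 [OK], height=0
  node 45: h_left=-1, h_right=0, diff=1 [OK], height=1
  node 39: h_left=-1, h_right=1, diff=2 [FAIL (|-1-1|=2 > 1)], height=2
  node 37: h_left=-1, h_right=2, diff=3 [FAIL (|-1-2|=3 > 1)], height=3
  node 25: h_left=-1, h_right=3, diff=4 [FAIL (|-1-3|=4 > 1)], height=4
  node 20: h_left=-1, h_right=4, diff=5 [FAIL (|-1-4|=5 > 1)], height=5
  node 16: h_left=-1, h_right=5, diff=6 [FAIL (|-1-5|=6 > 1)], height=6
  node 11: h_left=-1, h_right=6, diff=7 [FAIL (|-1-6|=7 > 1)], height=7
  node 10: h_left=-1, h_right=7, diff=8 [FAIL (|-1-7|=8 > 1)], height=8
  node 8: h_left=-1, h_right=8, diff=9 [FAIL (|-1-8|=9 > 1)], height=9
  node 7: h_left=-1, h_right=9, diff=10 [FAIL (|-1-9|=10 > 1)], height=10
  node 4: h_left=-1, h_right=10, diff=11 [FAIL (|-1-10|=11 > 1)], height=11
Node 39 violates the condition: |-1 - 1| = 2 > 1.
Result: Not balanced


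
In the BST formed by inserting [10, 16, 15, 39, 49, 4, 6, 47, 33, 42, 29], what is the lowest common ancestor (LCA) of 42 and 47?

Tree insertion order: [10, 16, 15, 39, 49, 4, 6, 47, 33, 42, 29]
Tree (level-order array): [10, 4, 16, None, 6, 15, 39, None, None, None, None, 33, 49, 29, None, 47, None, None, None, 42]
In a BST, the LCA of p=42, q=47 is the first node v on the
root-to-leaf path with p <= v <= q (go left if both < v, right if both > v).
Walk from root:
  at 10: both 42 and 47 > 10, go right
  at 16: both 42 and 47 > 16, go right
  at 39: both 42 and 47 > 39, go right
  at 49: both 42 and 47 < 49, go left
  at 47: 42 <= 47 <= 47, this is the LCA
LCA = 47


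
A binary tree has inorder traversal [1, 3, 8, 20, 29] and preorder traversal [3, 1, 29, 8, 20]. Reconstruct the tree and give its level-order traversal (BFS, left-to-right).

Inorder:  [1, 3, 8, 20, 29]
Preorder: [3, 1, 29, 8, 20]
Algorithm: preorder visits root first, so consume preorder in order;
for each root, split the current inorder slice at that value into
left-subtree inorder and right-subtree inorder, then recurse.
Recursive splits:
  root=3; inorder splits into left=[1], right=[8, 20, 29]
  root=1; inorder splits into left=[], right=[]
  root=29; inorder splits into left=[8, 20], right=[]
  root=8; inorder splits into left=[], right=[20]
  root=20; inorder splits into left=[], right=[]
Reconstructed level-order: [3, 1, 29, 8, 20]


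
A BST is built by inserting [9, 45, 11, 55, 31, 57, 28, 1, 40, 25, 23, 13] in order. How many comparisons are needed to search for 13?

Search path for 13: 9 -> 45 -> 11 -> 31 -> 28 -> 25 -> 23 -> 13
Found: True
Comparisons: 8


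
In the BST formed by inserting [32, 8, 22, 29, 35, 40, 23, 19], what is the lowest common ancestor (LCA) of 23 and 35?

Tree insertion order: [32, 8, 22, 29, 35, 40, 23, 19]
Tree (level-order array): [32, 8, 35, None, 22, None, 40, 19, 29, None, None, None, None, 23]
In a BST, the LCA of p=23, q=35 is the first node v on the
root-to-leaf path with p <= v <= q (go left if both < v, right if both > v).
Walk from root:
  at 32: 23 <= 32 <= 35, this is the LCA
LCA = 32


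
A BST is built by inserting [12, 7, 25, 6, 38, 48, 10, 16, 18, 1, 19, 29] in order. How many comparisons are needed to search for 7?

Search path for 7: 12 -> 7
Found: True
Comparisons: 2


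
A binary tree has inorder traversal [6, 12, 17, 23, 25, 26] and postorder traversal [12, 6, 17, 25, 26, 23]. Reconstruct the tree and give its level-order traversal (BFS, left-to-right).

Inorder:   [6, 12, 17, 23, 25, 26]
Postorder: [12, 6, 17, 25, 26, 23]
Algorithm: postorder visits root last, so walk postorder right-to-left;
each value is the root of the current inorder slice — split it at that
value, recurse on the right subtree first, then the left.
Recursive splits:
  root=23; inorder splits into left=[6, 12, 17], right=[25, 26]
  root=26; inorder splits into left=[25], right=[]
  root=25; inorder splits into left=[], right=[]
  root=17; inorder splits into left=[6, 12], right=[]
  root=6; inorder splits into left=[], right=[12]
  root=12; inorder splits into left=[], right=[]
Reconstructed level-order: [23, 17, 26, 6, 25, 12]


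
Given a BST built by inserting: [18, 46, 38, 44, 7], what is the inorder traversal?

Tree insertion order: [18, 46, 38, 44, 7]
Tree (level-order array): [18, 7, 46, None, None, 38, None, None, 44]
Inorder traversal: [7, 18, 38, 44, 46]


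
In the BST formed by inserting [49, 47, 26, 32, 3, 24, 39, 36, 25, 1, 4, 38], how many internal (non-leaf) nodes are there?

Tree built from: [49, 47, 26, 32, 3, 24, 39, 36, 25, 1, 4, 38]
Tree (level-order array): [49, 47, None, 26, None, 3, 32, 1, 24, None, 39, None, None, 4, 25, 36, None, None, None, None, None, None, 38]
Rule: An internal node has at least one child.
Per-node child counts:
  node 49: 1 child(ren)
  node 47: 1 child(ren)
  node 26: 2 child(ren)
  node 3: 2 child(ren)
  node 1: 0 child(ren)
  node 24: 2 child(ren)
  node 4: 0 child(ren)
  node 25: 0 child(ren)
  node 32: 1 child(ren)
  node 39: 1 child(ren)
  node 36: 1 child(ren)
  node 38: 0 child(ren)
Matching nodes: [49, 47, 26, 3, 24, 32, 39, 36]
Count of internal (non-leaf) nodes: 8


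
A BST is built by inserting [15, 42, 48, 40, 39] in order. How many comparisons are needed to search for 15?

Search path for 15: 15
Found: True
Comparisons: 1


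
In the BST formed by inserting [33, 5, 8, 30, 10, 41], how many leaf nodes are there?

Tree built from: [33, 5, 8, 30, 10, 41]
Tree (level-order array): [33, 5, 41, None, 8, None, None, None, 30, 10]
Rule: A leaf has 0 children.
Per-node child counts:
  node 33: 2 child(ren)
  node 5: 1 child(ren)
  node 8: 1 child(ren)
  node 30: 1 child(ren)
  node 10: 0 child(ren)
  node 41: 0 child(ren)
Matching nodes: [10, 41]
Count of leaf nodes: 2


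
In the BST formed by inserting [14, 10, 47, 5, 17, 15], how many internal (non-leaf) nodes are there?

Tree built from: [14, 10, 47, 5, 17, 15]
Tree (level-order array): [14, 10, 47, 5, None, 17, None, None, None, 15]
Rule: An internal node has at least one child.
Per-node child counts:
  node 14: 2 child(ren)
  node 10: 1 child(ren)
  node 5: 0 child(ren)
  node 47: 1 child(ren)
  node 17: 1 child(ren)
  node 15: 0 child(ren)
Matching nodes: [14, 10, 47, 17]
Count of internal (non-leaf) nodes: 4


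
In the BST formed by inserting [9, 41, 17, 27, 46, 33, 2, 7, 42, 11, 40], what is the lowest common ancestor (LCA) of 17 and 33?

Tree insertion order: [9, 41, 17, 27, 46, 33, 2, 7, 42, 11, 40]
Tree (level-order array): [9, 2, 41, None, 7, 17, 46, None, None, 11, 27, 42, None, None, None, None, 33, None, None, None, 40]
In a BST, the LCA of p=17, q=33 is the first node v on the
root-to-leaf path with p <= v <= q (go left if both < v, right if both > v).
Walk from root:
  at 9: both 17 and 33 > 9, go right
  at 41: both 17 and 33 < 41, go left
  at 17: 17 <= 17 <= 33, this is the LCA
LCA = 17


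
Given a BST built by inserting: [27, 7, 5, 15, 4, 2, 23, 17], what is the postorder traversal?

Tree insertion order: [27, 7, 5, 15, 4, 2, 23, 17]
Tree (level-order array): [27, 7, None, 5, 15, 4, None, None, 23, 2, None, 17]
Postorder traversal: [2, 4, 5, 17, 23, 15, 7, 27]


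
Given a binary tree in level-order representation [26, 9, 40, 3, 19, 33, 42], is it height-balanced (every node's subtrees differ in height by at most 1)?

Tree (level-order array): [26, 9, 40, 3, 19, 33, 42]
Definition: a tree is height-balanced if, at every node, |h(left) - h(right)| <= 1 (empty subtree has height -1).
Bottom-up per-node check:
  node 3: h_left=-1, h_right=-1, diff=0 [OK], height=0
  node 19: h_left=-1, h_right=-1, diff=0 [OK], height=0
  node 9: h_left=0, h_right=0, diff=0 [OK], height=1
  node 33: h_left=-1, h_right=-1, diff=0 [OK], height=0
  node 42: h_left=-1, h_right=-1, diff=0 [OK], height=0
  node 40: h_left=0, h_right=0, diff=0 [OK], height=1
  node 26: h_left=1, h_right=1, diff=0 [OK], height=2
All nodes satisfy the balance condition.
Result: Balanced


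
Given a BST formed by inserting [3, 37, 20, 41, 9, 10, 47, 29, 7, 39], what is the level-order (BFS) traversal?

Tree insertion order: [3, 37, 20, 41, 9, 10, 47, 29, 7, 39]
Tree (level-order array): [3, None, 37, 20, 41, 9, 29, 39, 47, 7, 10]
BFS from the root, enqueuing left then right child of each popped node:
  queue [3] -> pop 3, enqueue [37], visited so far: [3]
  queue [37] -> pop 37, enqueue [20, 41], visited so far: [3, 37]
  queue [20, 41] -> pop 20, enqueue [9, 29], visited so far: [3, 37, 20]
  queue [41, 9, 29] -> pop 41, enqueue [39, 47], visited so far: [3, 37, 20, 41]
  queue [9, 29, 39, 47] -> pop 9, enqueue [7, 10], visited so far: [3, 37, 20, 41, 9]
  queue [29, 39, 47, 7, 10] -> pop 29, enqueue [none], visited so far: [3, 37, 20, 41, 9, 29]
  queue [39, 47, 7, 10] -> pop 39, enqueue [none], visited so far: [3, 37, 20, 41, 9, 29, 39]
  queue [47, 7, 10] -> pop 47, enqueue [none], visited so far: [3, 37, 20, 41, 9, 29, 39, 47]
  queue [7, 10] -> pop 7, enqueue [none], visited so far: [3, 37, 20, 41, 9, 29, 39, 47, 7]
  queue [10] -> pop 10, enqueue [none], visited so far: [3, 37, 20, 41, 9, 29, 39, 47, 7, 10]
Result: [3, 37, 20, 41, 9, 29, 39, 47, 7, 10]


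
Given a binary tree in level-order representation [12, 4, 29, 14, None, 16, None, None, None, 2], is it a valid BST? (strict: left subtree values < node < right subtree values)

Level-order array: [12, 4, 29, 14, None, 16, None, None, None, 2]
Validate using subtree bounds (lo, hi): at each node, require lo < value < hi,
then recurse left with hi=value and right with lo=value.
Preorder trace (stopping at first violation):
  at node 12 with bounds (-inf, +inf): OK
  at node 4 with bounds (-inf, 12): OK
  at node 14 with bounds (-inf, 4): VIOLATION
Node 14 violates its bound: not (-inf < 14 < 4).
Result: Not a valid BST


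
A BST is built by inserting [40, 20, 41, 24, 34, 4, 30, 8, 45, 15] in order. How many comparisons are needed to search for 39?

Search path for 39: 40 -> 20 -> 24 -> 34
Found: False
Comparisons: 4


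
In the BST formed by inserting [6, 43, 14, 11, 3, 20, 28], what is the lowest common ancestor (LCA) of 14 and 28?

Tree insertion order: [6, 43, 14, 11, 3, 20, 28]
Tree (level-order array): [6, 3, 43, None, None, 14, None, 11, 20, None, None, None, 28]
In a BST, the LCA of p=14, q=28 is the first node v on the
root-to-leaf path with p <= v <= q (go left if both < v, right if both > v).
Walk from root:
  at 6: both 14 and 28 > 6, go right
  at 43: both 14 and 28 < 43, go left
  at 14: 14 <= 14 <= 28, this is the LCA
LCA = 14


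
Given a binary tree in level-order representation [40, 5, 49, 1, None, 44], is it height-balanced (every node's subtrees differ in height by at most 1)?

Tree (level-order array): [40, 5, 49, 1, None, 44]
Definition: a tree is height-balanced if, at every node, |h(left) - h(right)| <= 1 (empty subtree has height -1).
Bottom-up per-node check:
  node 1: h_left=-1, h_right=-1, diff=0 [OK], height=0
  node 5: h_left=0, h_right=-1, diff=1 [OK], height=1
  node 44: h_left=-1, h_right=-1, diff=0 [OK], height=0
  node 49: h_left=0, h_right=-1, diff=1 [OK], height=1
  node 40: h_left=1, h_right=1, diff=0 [OK], height=2
All nodes satisfy the balance condition.
Result: Balanced


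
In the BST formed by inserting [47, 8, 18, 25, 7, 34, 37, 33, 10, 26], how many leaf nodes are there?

Tree built from: [47, 8, 18, 25, 7, 34, 37, 33, 10, 26]
Tree (level-order array): [47, 8, None, 7, 18, None, None, 10, 25, None, None, None, 34, 33, 37, 26]
Rule: A leaf has 0 children.
Per-node child counts:
  node 47: 1 child(ren)
  node 8: 2 child(ren)
  node 7: 0 child(ren)
  node 18: 2 child(ren)
  node 10: 0 child(ren)
  node 25: 1 child(ren)
  node 34: 2 child(ren)
  node 33: 1 child(ren)
  node 26: 0 child(ren)
  node 37: 0 child(ren)
Matching nodes: [7, 10, 26, 37]
Count of leaf nodes: 4


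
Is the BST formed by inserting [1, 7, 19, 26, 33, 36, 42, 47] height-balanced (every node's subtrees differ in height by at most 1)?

Tree (level-order array): [1, None, 7, None, 19, None, 26, None, 33, None, 36, None, 42, None, 47]
Definition: a tree is height-balanced if, at every node, |h(left) - h(right)| <= 1 (empty subtree has height -1).
Bottom-up per-node check:
  node 47: h_left=-1, h_right=-1, diff=0 [OK], height=0
  node 42: h_left=-1, h_right=0, diff=1 [OK], height=1
  node 36: h_left=-1, h_right=1, diff=2 [FAIL (|-1-1|=2 > 1)], height=2
  node 33: h_left=-1, h_right=2, diff=3 [FAIL (|-1-2|=3 > 1)], height=3
  node 26: h_left=-1, h_right=3, diff=4 [FAIL (|-1-3|=4 > 1)], height=4
  node 19: h_left=-1, h_right=4, diff=5 [FAIL (|-1-4|=5 > 1)], height=5
  node 7: h_left=-1, h_right=5, diff=6 [FAIL (|-1-5|=6 > 1)], height=6
  node 1: h_left=-1, h_right=6, diff=7 [FAIL (|-1-6|=7 > 1)], height=7
Node 36 violates the condition: |-1 - 1| = 2 > 1.
Result: Not balanced


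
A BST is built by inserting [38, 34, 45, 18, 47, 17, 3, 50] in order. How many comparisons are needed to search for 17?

Search path for 17: 38 -> 34 -> 18 -> 17
Found: True
Comparisons: 4


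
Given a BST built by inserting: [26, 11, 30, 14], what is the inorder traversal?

Tree insertion order: [26, 11, 30, 14]
Tree (level-order array): [26, 11, 30, None, 14]
Inorder traversal: [11, 14, 26, 30]


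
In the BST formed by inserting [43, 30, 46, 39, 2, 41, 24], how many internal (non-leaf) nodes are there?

Tree built from: [43, 30, 46, 39, 2, 41, 24]
Tree (level-order array): [43, 30, 46, 2, 39, None, None, None, 24, None, 41]
Rule: An internal node has at least one child.
Per-node child counts:
  node 43: 2 child(ren)
  node 30: 2 child(ren)
  node 2: 1 child(ren)
  node 24: 0 child(ren)
  node 39: 1 child(ren)
  node 41: 0 child(ren)
  node 46: 0 child(ren)
Matching nodes: [43, 30, 2, 39]
Count of internal (non-leaf) nodes: 4


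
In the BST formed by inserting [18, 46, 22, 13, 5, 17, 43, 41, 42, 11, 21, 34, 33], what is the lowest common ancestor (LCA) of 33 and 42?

Tree insertion order: [18, 46, 22, 13, 5, 17, 43, 41, 42, 11, 21, 34, 33]
Tree (level-order array): [18, 13, 46, 5, 17, 22, None, None, 11, None, None, 21, 43, None, None, None, None, 41, None, 34, 42, 33]
In a BST, the LCA of p=33, q=42 is the first node v on the
root-to-leaf path with p <= v <= q (go left if both < v, right if both > v).
Walk from root:
  at 18: both 33 and 42 > 18, go right
  at 46: both 33 and 42 < 46, go left
  at 22: both 33 and 42 > 22, go right
  at 43: both 33 and 42 < 43, go left
  at 41: 33 <= 41 <= 42, this is the LCA
LCA = 41


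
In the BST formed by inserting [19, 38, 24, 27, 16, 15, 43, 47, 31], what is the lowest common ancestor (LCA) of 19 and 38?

Tree insertion order: [19, 38, 24, 27, 16, 15, 43, 47, 31]
Tree (level-order array): [19, 16, 38, 15, None, 24, 43, None, None, None, 27, None, 47, None, 31]
In a BST, the LCA of p=19, q=38 is the first node v on the
root-to-leaf path with p <= v <= q (go left if both < v, right if both > v).
Walk from root:
  at 19: 19 <= 19 <= 38, this is the LCA
LCA = 19
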